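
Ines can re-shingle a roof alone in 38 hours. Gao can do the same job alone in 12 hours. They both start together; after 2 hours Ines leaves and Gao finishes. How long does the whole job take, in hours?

216/19 hours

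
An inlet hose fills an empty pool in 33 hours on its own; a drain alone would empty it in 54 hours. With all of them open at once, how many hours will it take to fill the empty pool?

Net rate = 1/33 − 1/54 = (18 − 11)/594 = 7/594 per hour.
Filling time = 1 ÷ (7/594) = 594/7 hours.

594/7 hours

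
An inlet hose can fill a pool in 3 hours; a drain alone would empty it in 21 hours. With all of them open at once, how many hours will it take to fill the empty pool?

Net rate = 1/3 − 1/21 = (7 − 1)/21 = 6/21 = 2/7 per hour.
Filling time = 1 ÷ (2/7) = 7/2 hours.

7/2 hours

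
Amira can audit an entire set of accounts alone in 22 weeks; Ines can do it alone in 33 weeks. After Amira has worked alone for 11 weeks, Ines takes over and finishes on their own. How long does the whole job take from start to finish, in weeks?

55/2 weeks

In 11 weeks Amira does 11/22 = 1/2 of the job, leaving 1/2.
Ines works at 1/33 per week, so finishing takes 1/2 ÷ 1/33 = 33/2 weeks.
Total time = 11 + 33/2 = 55/2 weeks.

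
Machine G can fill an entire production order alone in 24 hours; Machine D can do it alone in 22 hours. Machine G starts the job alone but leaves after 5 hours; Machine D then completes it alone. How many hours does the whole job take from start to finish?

269/12 hours

In 5 hours Machine G does 5/24 of the job, leaving 19/24.
Machine D works at 1/22 per hour, so finishing takes 19/24 ÷ 1/22 = 209/12 hours.
Total time = 5 + 209/12 = 269/12 hours.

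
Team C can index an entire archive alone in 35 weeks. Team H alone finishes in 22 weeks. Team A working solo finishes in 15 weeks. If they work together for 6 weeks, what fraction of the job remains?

12/77

Combined rate: 1/35 + 1/22 + 1/15 = (66 + 105 + 154)/2310 = 325/2310 = 65/462 per week.
In 6 weeks they complete 6·65/462 = 65/77 of the job.
So 12/77 remains.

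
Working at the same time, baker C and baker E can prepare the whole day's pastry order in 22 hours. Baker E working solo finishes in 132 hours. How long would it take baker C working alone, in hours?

132/5 hours

Combined rate is 1/22 per hour.
Known contribution: 1/132 per hour.
So baker C's rate is 1/22 − 1/132 = 5/132, meaning 132/5 hours alone.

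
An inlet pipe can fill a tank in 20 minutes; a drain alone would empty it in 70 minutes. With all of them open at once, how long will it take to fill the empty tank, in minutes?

Net rate = 1/20 − 1/70 = (7 − 2)/140 = 5/140 = 1/28 per minute.
Filling time = 1 ÷ (1/28) = 28 minutes.

28 minutes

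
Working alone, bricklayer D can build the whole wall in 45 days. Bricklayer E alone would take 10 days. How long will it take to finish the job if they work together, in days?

90/11 days

With two workers the combined time is the product over the sum: 45·10/(45+10) = 450/55 = 90/11 days.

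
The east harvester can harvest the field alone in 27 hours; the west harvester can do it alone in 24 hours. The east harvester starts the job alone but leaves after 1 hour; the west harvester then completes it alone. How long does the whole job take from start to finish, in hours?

217/9 hours

In 1 hour the east harvester does 1/27 of the job, leaving 26/27.
The west harvester works at 1/24 per hour, so finishing takes 26/27 ÷ 1/24 = 208/9 hours.
Total time = 1 + 208/9 = 217/9 hours.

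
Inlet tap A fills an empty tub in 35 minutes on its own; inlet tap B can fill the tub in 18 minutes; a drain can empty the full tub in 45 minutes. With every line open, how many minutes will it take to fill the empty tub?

210/13 minutes

Net rate = 1/35 + 1/18 − 1/45 = (18 + 35 − 14)/630 = 39/630 = 13/210 per minute.
Filling time = 1 ÷ (13/210) = 210/13 minutes.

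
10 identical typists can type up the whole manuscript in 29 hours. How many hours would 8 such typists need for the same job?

145/4 hours

Total work is 10·29 = 290 typist-hours.
With 8 typists: 290/8 = 145/4 hours.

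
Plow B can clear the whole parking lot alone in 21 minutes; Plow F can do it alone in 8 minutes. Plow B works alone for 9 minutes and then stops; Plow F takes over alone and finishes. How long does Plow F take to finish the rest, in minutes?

32/7 minutes

In 9 minutes Plow B does 9/21 = 3/7 of the job, leaving 4/7.
Plow F works at 1/8 per minute, so finishing takes 4/7 ÷ 1/8 = 32/7 minutes.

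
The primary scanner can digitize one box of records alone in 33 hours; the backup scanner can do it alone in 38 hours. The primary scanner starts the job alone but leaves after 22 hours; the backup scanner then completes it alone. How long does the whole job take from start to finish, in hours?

In 22 hours the primary scanner does 22/33 = 2/3 of the job, leaving 1/3.
The backup scanner works at 1/38 per hour, so finishing takes 1/3 ÷ 1/38 = 38/3 hours.
Total time = 22 + 38/3 = 104/3 hours.

104/3 hours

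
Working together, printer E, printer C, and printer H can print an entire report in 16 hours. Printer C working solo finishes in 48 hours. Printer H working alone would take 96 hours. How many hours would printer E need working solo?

Combined rate is 1/16 per hour.
Known contribution: 1/48 + 1/96 = (2 + 1)/96 = 3/96 = 1/32 per hour.
So printer E's rate is 1/16 − 1/32 = 1/32, meaning 32 hours alone.

32 hours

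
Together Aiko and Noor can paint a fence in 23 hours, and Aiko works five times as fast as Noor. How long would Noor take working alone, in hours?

Let Noor's rate be r; then Aiko's rate is 5r, so together (5 + 1)r = 6r = 1/23.
Thus r = 1/138 per hour.
Noor alone: 138 hours; Aiko alone: 138/5 hours.

138 hours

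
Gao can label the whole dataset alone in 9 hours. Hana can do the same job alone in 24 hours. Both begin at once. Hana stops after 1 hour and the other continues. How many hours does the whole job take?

69/8 hours

In the first 1 hour the combined rate is 11/72, so 11/72 of the job is done, leaving 61/72.
After Hana leaves the rate is 1/9 per hour; the remaining 61/72 takes 61/8 hours.
Total = 1 + 61/8 = 69/8 hours.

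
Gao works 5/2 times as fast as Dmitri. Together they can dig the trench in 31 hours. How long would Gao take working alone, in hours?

Let Dmitri's rate be r; then Gao's rate is (5/2)r, so together (5/2 + 1)r = (7/2)r = 1/31.
Thus r = 2/217 per hour.
Dmitri alone: 217/2 hours; Gao alone: 217/5 hours.

217/5 hours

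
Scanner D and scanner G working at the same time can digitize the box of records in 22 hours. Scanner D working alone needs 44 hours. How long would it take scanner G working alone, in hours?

44 hours

Combined rate is 1/22 per hour.
Known contribution: 1/44 per hour.
So scanner G's rate is 1/22 − 1/44 = 1/44, meaning 44 hours alone.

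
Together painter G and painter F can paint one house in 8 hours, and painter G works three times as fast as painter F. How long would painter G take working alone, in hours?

32/3 hours

Let painter F's rate be r; then painter G's rate is 3r, so together (3 + 1)r = 4r = 1/8.
Thus r = 1/32 per hour.
Painter F alone: 32 hours; painter G alone: 32/3 hours.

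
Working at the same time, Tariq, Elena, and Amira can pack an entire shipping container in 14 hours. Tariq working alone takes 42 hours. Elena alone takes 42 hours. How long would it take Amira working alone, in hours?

Combined rate is 1/14 per hour.
Known contribution: 1/42 + 1/42 = (1 + 1)/42 = 2/42 = 1/21 per hour.
So Amira's rate is 1/14 − 1/21 = 1/42, meaning 42 hours alone.

42 hours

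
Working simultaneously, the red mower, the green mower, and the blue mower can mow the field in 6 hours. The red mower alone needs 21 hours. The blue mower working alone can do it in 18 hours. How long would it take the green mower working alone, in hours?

63/4 hours

Combined rate is 1/6 per hour.
Known contribution: 1/21 + 1/18 = (6 + 7)/126 = 13/126 per hour.
So the green mower's rate is 1/6 − 13/126 = 4/63, meaning 63/4 hours alone.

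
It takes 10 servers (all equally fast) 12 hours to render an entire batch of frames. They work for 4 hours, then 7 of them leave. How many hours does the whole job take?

One server does 1/120 of the job per hour.
After 4 hours with 10 servers, 1/3 is done (2/3 left).
With 3 servers the rate is 3/120 = 1/40, so the rest takes 2/3 ÷ 1/40 = 80/3 hours.
Total = 4 + 80/3 = 92/3 hours.

92/3 hours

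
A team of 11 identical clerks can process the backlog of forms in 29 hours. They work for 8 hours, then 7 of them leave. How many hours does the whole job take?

263/4 hours

One clerk does 1/319 of the job per hour.
After 8 hours with 11 clerks, 8/29 is done (21/29 left).
With 4 clerks the rate is 4/319, so the rest takes 21/29 ÷ 4/319 = 231/4 hours.
Total = 8 + 231/4 = 263/4 hours.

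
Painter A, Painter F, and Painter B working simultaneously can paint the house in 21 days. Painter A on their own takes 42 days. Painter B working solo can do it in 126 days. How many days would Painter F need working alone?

63 days

Combined rate is 1/21 per day.
Known contribution: 1/42 + 1/126 = (3 + 1)/126 = 4/126 = 2/63 per day.
So Painter F's rate is 1/21 − 2/63 = 1/63, meaning 63 days alone.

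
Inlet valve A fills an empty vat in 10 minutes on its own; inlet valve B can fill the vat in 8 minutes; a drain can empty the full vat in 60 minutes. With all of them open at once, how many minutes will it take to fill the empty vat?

Net rate = 1/10 + 1/8 − 1/60 = (12 + 15 − 2)/120 = 25/120 = 5/24 per minute.
Filling time = 1 ÷ (5/24) = 24/5 minutes.

24/5 minutes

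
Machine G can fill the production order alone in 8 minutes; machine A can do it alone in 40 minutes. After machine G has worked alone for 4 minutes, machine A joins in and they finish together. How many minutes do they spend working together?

In 4 minutes machine G does 4/8 = 1/2 of the job, leaving 1/2.
Machine G and machine A together work at 3/20 per minute, so finishing takes 1/2 ÷ 3/20 = 10/3 minutes.

10/3 minutes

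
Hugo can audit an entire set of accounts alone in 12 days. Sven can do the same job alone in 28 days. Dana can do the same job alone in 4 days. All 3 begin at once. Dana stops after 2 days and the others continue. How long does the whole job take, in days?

21/5 days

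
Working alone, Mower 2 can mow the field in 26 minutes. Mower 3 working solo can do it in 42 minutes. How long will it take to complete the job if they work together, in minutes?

273/17 minutes

Combined rate: 1/26 + 1/42 = (21 + 13)/546 = 34/546 = 17/273 per minute.
Time = 1 ÷ (17/273) = 273/17 minutes.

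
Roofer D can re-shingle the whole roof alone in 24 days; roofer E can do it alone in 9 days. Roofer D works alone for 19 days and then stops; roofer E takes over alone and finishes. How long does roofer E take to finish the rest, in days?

In 19 days roofer D does 19/24 of the job, leaving 5/24.
Roofer E works at 1/9 per day, so finishing takes 5/24 ÷ 1/9 = 15/8 days.

15/8 days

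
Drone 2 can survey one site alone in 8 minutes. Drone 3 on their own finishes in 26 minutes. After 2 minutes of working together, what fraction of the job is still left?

35/52

Combined rate: 1/8 + 1/26 = (13 + 4)/104 = 17/104 per minute.
In 2 minutes they complete 2·17/104 = 17/52 of the job.
So 35/52 remains.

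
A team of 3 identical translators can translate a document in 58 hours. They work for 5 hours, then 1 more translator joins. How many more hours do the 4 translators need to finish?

159/4 hours

One translator does 1/174 of the job per hour.
After 5 hours with 3 translators, 5/58 is done (53/58 left).
With 4 translators the rate is 4/174 = 2/87, so the rest takes 53/58 ÷ 2/87 = 159/4 hours.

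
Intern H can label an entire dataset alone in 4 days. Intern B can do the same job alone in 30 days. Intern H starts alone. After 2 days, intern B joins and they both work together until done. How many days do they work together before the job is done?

In the first 2 days intern H alone does 2/4 = 1/2 of the job, leaving 1/2.
Once everyone is working, combined rate: 1/4 + 1/30 = (15 + 2)/60 = 17/60 per day.
Remaining 1/2 at 17/60 per day takes 30/17 days.

30/17 days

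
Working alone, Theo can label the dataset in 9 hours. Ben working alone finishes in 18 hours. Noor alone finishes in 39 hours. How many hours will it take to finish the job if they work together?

Combined rate: 1/9 + 1/18 + 1/39 = (26 + 13 + 6)/234 = 45/234 = 5/26 per hour.
Time = 1 ÷ (5/26) = 26/5 hours.

26/5 hours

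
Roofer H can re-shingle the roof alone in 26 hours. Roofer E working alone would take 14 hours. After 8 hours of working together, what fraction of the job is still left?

Combined rate: 1/26 + 1/14 = (7 + 13)/182 = 20/182 = 10/91 per hour.
In 8 hours they complete 8·10/91 = 80/91 of the job.
So 11/91 remains.

11/91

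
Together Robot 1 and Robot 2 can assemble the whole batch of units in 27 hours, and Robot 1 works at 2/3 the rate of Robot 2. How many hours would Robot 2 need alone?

45 hours

Let Robot 2's rate be r; then Robot 1's rate is (2/3)r, so together (2/3 + 1)r = (5/3)r = 1/27.
Thus r = 1/45 per hour.
Robot 2 alone: 45 hours; Robot 1 alone: 135/2 hours.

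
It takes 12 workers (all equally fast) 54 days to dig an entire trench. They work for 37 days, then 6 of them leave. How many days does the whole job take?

71 days

One worker does 1/648 of the job per day.
After 37 days with 12 workers, 37/54 is done (17/54 left).
With 6 workers the rate is 6/648 = 1/108, so the rest takes 17/54 ÷ 1/108 = 34 days.
Total = 37 + 34 = 71 days.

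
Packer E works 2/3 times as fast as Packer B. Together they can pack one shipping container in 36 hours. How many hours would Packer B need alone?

60 hours

Let Packer B's rate be r; then Packer E's rate is (2/3)r, so together (2/3 + 1)r = (5/3)r = 1/36.
Thus r = 1/60 per hour.
Packer B alone: 60 hours; Packer E alone: 90 hours.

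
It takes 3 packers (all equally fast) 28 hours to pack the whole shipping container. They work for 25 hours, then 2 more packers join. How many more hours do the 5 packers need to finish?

9/5 hours

One packer does 1/84 of the job per hour.
After 25 hours with 3 packers, 25/28 is done (3/28 left).
With 5 packers the rate is 5/84, so the rest takes 3/28 ÷ 5/84 = 9/5 hours.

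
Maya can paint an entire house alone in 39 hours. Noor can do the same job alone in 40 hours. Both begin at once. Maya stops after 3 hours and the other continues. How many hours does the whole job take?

In the first 3 hours the combined rate is 79/1560, so 79/520 of the job is done, leaving 441/520.
After Maya leaves the rate is 1/40 per hour; the remaining 441/520 takes 441/13 hours.
Total = 3 + 441/13 = 480/13 hours.

480/13 hours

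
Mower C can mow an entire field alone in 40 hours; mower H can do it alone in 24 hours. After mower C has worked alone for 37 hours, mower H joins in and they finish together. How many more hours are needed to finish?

In 37 hours mower C does 37/40 of the job, leaving 3/40.
Mower C and mower H together work at 1/15 per hour, so finishing takes 3/40 ÷ 1/15 = 9/8 hours.

9/8 hours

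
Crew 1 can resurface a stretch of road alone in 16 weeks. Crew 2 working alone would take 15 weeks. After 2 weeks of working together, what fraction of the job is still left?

89/120

Combined rate: 1/16 + 1/15 = (15 + 16)/240 = 31/240 per week.
In 2 weeks they complete 2·31/240 = 31/120 of the job.
So 89/120 remains.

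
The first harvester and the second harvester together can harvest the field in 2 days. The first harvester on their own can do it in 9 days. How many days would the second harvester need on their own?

18/7 days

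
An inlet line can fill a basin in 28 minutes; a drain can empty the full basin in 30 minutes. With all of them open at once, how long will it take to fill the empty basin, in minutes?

Net rate = 1/28 − 1/30 = (15 − 14)/420 = 1/420 per minute.
Filling time = 1 ÷ (1/420) = 420 minutes.

420 minutes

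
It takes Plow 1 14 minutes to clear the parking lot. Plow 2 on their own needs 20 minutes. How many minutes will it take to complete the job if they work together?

140/17 minutes

With two workers the combined time is the product over the sum: 14·20/(14+20) = 280/34 = 140/17 minutes.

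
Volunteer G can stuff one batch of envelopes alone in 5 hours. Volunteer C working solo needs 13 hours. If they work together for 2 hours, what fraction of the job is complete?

36/65

Combined rate: 1/5 + 1/13 = (13 + 5)/65 = 18/65 per hour.
In 2 hours they complete 2·18/65 = 36/65 of the job.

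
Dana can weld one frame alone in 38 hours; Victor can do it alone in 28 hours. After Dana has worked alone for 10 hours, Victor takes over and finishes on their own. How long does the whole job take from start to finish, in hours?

In 10 hours Dana does 10/38 = 5/19 of the job, leaving 14/19.
Victor works at 1/28 per hour, so finishing takes 14/19 ÷ 1/28 = 392/19 hours.
Total time = 10 + 392/19 = 582/19 hours.

582/19 hours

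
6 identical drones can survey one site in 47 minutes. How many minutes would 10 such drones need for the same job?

Total work is 6·47 = 282 drone-minutes.
With 10 drones: 282/10 = 141/5 minutes.

141/5 minutes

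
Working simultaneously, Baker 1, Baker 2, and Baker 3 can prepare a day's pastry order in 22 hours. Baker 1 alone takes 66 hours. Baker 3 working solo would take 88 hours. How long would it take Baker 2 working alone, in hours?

Combined rate is 1/22 per hour.
Known contribution: 1/66 + 1/88 = (4 + 3)/264 = 7/264 per hour.
So Baker 2's rate is 1/22 − 7/264 = 5/264, meaning 264/5 hours alone.

264/5 hours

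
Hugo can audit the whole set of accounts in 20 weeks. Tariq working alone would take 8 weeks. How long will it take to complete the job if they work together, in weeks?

40/7 weeks

With two workers the combined time is the product over the sum: 20·8/(20+8) = 160/28 = 40/7 weeks.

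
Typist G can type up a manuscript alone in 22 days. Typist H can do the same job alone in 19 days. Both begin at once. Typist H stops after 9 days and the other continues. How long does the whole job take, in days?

In the first 9 days the combined rate is 41/418, so 369/418 of the job is done, leaving 49/418.
After typist H leaves the rate is 1/22 per day; the remaining 49/418 takes 49/19 days.
Total = 9 + 49/19 = 220/19 days.

220/19 days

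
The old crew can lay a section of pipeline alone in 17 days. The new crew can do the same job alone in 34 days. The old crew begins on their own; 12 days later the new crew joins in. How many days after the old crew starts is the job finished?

46/3 days

In the first 12 days the old crew alone does 12/17 of the job, leaving 5/17.
Once everyone is working, combined rate: 1/17 + 1/34 = (2 + 1)/34 = 3/34 per day.
Remaining 5/17 at 3/34 per day takes 10/3 days.
Total from the start = 12 + 10/3 = 46/3 days.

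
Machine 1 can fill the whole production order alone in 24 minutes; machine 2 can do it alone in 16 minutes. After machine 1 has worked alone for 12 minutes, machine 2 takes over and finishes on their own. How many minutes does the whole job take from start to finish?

20 minutes

In 12 minutes machine 1 does 12/24 = 1/2 of the job, leaving 1/2.
Machine 2 works at 1/16 per minute, so finishing takes 1/2 ÷ 1/16 = 8 minutes.
Total time = 12 + 8 = 20 minutes.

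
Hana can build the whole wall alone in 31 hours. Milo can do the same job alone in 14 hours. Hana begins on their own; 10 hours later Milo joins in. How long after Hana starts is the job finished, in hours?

248/15 hours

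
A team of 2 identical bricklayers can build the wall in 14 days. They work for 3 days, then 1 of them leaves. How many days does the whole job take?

25 days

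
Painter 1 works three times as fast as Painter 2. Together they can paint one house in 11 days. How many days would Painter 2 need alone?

44 days

Let Painter 2's rate be r; then Painter 1's rate is 3r, so together (3 + 1)r = 4r = 1/11.
Thus r = 1/44 per day.
Painter 2 alone: 44 days; Painter 1 alone: 44/3 days.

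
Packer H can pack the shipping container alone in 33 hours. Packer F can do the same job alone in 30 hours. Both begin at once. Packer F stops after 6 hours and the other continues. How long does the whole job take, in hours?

In the first 6 hours the combined rate is 7/110, so 21/55 of the job is done, leaving 34/55.
After packer F leaves the rate is 1/33 per hour; the remaining 34/55 takes 102/5 hours.
Total = 6 + 102/5 = 132/5 hours.

132/5 hours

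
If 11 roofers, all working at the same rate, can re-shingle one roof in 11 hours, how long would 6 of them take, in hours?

121/6 hours

Total work is 11·11 = 121 roofer-hours.
With 6 roofers: 121/6 hours.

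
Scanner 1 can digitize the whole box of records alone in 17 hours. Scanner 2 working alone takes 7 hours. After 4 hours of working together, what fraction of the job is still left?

Combined rate: 1/17 + 1/7 = (7 + 17)/119 = 24/119 per hour.
In 4 hours they complete 4·24/119 = 96/119 of the job.
So 23/119 remains.

23/119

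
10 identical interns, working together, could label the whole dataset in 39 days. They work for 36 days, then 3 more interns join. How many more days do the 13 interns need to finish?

30/13 days

One intern does 1/390 of the job per day.
After 36 days with 10 interns, 12/13 is done (1/13 left).
With 13 interns the rate is 13/390 = 1/30, so the rest takes 1/13 ÷ 1/30 = 30/13 days.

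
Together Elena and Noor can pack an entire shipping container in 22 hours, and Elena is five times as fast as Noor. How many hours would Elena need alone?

132/5 hours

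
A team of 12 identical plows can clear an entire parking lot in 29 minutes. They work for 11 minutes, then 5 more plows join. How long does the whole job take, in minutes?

403/17 minutes

One plow does 1/348 of the job per minute.
After 11 minutes with 12 plows, 11/29 is done (18/29 left).
With 17 plows the rate is 17/348, so the rest takes 18/29 ÷ 17/348 = 216/17 minutes.
Total = 11 + 216/17 = 403/17 minutes.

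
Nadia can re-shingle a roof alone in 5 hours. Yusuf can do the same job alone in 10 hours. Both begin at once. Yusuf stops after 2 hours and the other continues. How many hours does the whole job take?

In the first 2 hours the combined rate is 3/10, so 3/5 of the job is done, leaving 2/5.
After Yusuf leaves the rate is 1/5 per hour; the remaining 2/5 takes 2 hours.
Total = 2 + 2 = 4 hours.

4 hours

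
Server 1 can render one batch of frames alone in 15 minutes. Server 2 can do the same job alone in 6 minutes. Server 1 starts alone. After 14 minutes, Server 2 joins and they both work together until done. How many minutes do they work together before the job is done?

2/7 minutes

In the first 14 minutes Server 1 alone does 14/15 of the job, leaving 1/15.
Once everyone is working, combined rate: 1/15 + 1/6 = (2 + 5)/30 = 7/30 per minute.
Remaining 1/15 at 7/30 per minute takes 2/7 minutes.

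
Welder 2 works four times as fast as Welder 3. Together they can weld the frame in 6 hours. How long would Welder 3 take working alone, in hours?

Let Welder 3's rate be r; then Welder 2's rate is 4r, so together (4 + 1)r = 5r = 1/6.
Thus r = 1/30 per hour.
Welder 3 alone: 30 hours; Welder 2 alone: 15/2 hours.

30 hours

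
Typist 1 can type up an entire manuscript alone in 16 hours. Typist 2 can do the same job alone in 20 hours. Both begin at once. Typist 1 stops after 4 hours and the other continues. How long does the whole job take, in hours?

15 hours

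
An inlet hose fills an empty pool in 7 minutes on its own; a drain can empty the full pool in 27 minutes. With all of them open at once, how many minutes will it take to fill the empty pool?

Net rate = 1/7 − 1/27 = (27 − 7)/189 = 20/189 per minute.
Filling time = 1 ÷ (20/189) = 189/20 minutes.

189/20 minutes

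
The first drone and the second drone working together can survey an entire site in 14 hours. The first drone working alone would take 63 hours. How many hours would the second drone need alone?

Combined rate is 1/14 per hour.
Known contribution: 1/63 per hour.
So the second drone's rate is 1/14 − 1/63 = 1/18, meaning 18 hours alone.

18 hours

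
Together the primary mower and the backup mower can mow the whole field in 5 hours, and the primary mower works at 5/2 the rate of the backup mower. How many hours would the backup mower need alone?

Let the backup mower's rate be r; then the primary mower's rate is (5/2)r, so together (5/2 + 1)r = (7/2)r = 1/5.
Thus r = 2/35 per hour.
The backup mower alone: 35/2 hours; the primary mower alone: 7 hours.

35/2 hours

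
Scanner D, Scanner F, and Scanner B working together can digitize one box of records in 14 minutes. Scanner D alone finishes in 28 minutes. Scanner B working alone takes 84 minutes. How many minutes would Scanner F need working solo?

42 minutes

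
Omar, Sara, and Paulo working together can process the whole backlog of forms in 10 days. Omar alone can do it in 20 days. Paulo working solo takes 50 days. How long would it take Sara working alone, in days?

Combined rate is 1/10 per day.
Known contribution: 1/20 + 1/50 = (5 + 2)/100 = 7/100 per day.
So Sara's rate is 1/10 − 7/100 = 3/100, meaning 100/3 days alone.

100/3 days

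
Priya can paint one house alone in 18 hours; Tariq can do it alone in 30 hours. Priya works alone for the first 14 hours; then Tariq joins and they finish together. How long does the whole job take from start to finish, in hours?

33/2 hours

In 14 hours Priya does 14/18 = 7/9 of the job, leaving 2/9.
Priya and Tariq together work at 4/45 per hour, so finishing takes 2/9 ÷ 4/45 = 5/2 hours.
Total time = 14 + 5/2 = 33/2 hours.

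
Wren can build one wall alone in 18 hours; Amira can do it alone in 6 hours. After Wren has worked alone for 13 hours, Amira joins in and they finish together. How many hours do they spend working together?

In 13 hours Wren does 13/18 of the job, leaving 5/18.
Wren and Amira together work at 2/9 per hour, so finishing takes 5/18 ÷ 2/9 = 5/4 hours.

5/4 hours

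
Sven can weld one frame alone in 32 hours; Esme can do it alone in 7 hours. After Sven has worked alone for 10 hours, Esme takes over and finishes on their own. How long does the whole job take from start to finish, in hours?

In 10 hours Sven does 10/32 = 5/16 of the job, leaving 11/16.
Esme works at 1/7 per hour, so finishing takes 11/16 ÷ 1/7 = 77/16 hours.
Total time = 10 + 77/16 = 237/16 hours.

237/16 hours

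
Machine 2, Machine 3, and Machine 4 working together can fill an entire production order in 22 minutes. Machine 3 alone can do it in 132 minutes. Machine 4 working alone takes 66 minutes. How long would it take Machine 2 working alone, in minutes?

44 minutes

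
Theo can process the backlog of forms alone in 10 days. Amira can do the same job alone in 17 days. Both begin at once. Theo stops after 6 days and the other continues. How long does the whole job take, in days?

34/5 days

In the first 6 days the combined rate is 27/170, so 81/85 of the job is done, leaving 4/85.
After Theo leaves the rate is 1/17 per day; the remaining 4/85 takes 4/5 days.
Total = 6 + 4/5 = 34/5 days.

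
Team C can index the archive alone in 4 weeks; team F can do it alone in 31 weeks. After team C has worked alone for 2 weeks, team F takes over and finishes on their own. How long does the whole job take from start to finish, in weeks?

35/2 weeks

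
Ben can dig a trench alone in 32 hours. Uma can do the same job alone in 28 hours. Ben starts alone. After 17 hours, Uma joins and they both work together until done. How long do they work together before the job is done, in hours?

In the first 17 hours Ben alone does 17/32 of the job, leaving 15/32.
Once everyone is working, combined rate: 1/32 + 1/28 = (7 + 8)/224 = 15/224 per hour.
Remaining 15/32 at 15/224 per hour takes 7 hours.

7 hours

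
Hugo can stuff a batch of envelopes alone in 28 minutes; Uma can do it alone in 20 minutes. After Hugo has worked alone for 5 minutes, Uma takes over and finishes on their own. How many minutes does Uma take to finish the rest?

In 5 minutes Hugo does 5/28 of the job, leaving 23/28.
Uma works at 1/20 per minute, so finishing takes 23/28 ÷ 1/20 = 115/7 minutes.

115/7 minutes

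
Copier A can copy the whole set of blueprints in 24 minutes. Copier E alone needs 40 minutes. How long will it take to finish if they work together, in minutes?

15 minutes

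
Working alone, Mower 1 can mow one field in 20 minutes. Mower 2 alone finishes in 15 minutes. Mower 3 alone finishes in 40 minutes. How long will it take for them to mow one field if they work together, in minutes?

120/17 minutes

Combined rate: 1/20 + 1/15 + 1/40 = (6 + 8 + 3)/120 = 17/120 per minute.
Time = 1 ÷ (17/120) = 120/17 minutes.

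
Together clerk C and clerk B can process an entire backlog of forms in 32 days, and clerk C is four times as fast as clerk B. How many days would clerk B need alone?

Let clerk B's rate be r; then clerk C's rate is 4r, so together (4 + 1)r = 5r = 1/32.
Thus r = 1/160 per day.
Clerk B alone: 160 days; clerk C alone: 40 days.

160 days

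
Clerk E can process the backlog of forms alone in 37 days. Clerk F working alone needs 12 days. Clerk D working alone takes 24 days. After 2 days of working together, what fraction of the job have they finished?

Combined rate: 1/37 + 1/12 + 1/24 = (24 + 74 + 37)/888 = 135/888 = 45/296 per day.
In 2 days they complete 2·45/296 = 45/148 of the job.

45/148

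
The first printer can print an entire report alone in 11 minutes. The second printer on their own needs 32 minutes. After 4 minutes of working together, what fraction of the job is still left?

Combined rate: 1/11 + 1/32 = (32 + 11)/352 = 43/352 per minute.
In 4 minutes they complete 4·43/352 = 43/88 of the job.
So 45/88 remains.

45/88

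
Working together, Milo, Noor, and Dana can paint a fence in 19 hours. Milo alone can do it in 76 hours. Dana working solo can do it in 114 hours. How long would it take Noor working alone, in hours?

228/7 hours

Combined rate is 1/19 per hour.
Known contribution: 1/76 + 1/114 = (3 + 2)/228 = 5/228 per hour.
So Noor's rate is 1/19 − 5/228 = 7/228, meaning 228/7 hours alone.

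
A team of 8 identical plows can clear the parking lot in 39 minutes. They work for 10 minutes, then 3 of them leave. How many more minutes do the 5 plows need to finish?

One plow does 1/312 of the job per minute.
After 10 minutes with 8 plows, 10/39 is done (29/39 left).
With 5 plows the rate is 5/312, so the rest takes 29/39 ÷ 5/312 = 232/5 minutes.

232/5 minutes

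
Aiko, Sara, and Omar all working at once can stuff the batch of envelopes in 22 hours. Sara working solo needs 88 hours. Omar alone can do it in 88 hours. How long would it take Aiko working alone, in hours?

44 hours

Combined rate is 1/22 per hour.
Known contribution: 1/88 + 1/88 = (1 + 1)/88 = 2/88 = 1/44 per hour.
So Aiko's rate is 1/22 − 1/44 = 1/44, meaning 44 hours alone.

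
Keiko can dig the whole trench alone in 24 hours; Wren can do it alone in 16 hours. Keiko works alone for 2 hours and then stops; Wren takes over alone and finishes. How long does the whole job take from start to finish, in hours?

50/3 hours

In 2 hours Keiko does 2/24 = 1/12 of the job, leaving 11/12.
Wren works at 1/16 per hour, so finishing takes 11/12 ÷ 1/16 = 44/3 hours.
Total time = 2 + 44/3 = 50/3 hours.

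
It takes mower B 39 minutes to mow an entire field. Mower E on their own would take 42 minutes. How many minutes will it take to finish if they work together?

182/9 minutes

Combined rate: 1/39 + 1/42 = (14 + 13)/546 = 27/546 = 9/182 per minute.
Time = 1 ÷ (9/182) = 182/9 minutes.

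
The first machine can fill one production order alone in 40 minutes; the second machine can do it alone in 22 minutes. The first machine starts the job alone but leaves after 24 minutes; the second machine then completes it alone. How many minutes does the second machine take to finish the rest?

44/5 minutes

In 24 minutes the first machine does 24/40 = 3/5 of the job, leaving 2/5.
The second machine works at 1/22 per minute, so finishing takes 2/5 ÷ 1/22 = 44/5 minutes.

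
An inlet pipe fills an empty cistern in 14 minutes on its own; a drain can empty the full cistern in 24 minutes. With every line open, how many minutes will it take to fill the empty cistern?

Net rate = 1/14 − 1/24 = (12 − 7)/168 = 5/168 per minute.
Filling time = 1 ÷ (5/168) = 168/5 minutes.

168/5 minutes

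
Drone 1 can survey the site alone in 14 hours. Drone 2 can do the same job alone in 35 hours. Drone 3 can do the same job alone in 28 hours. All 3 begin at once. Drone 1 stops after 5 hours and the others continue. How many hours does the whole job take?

In the first 5 hours the combined rate is 19/140, so 19/28 of the job is done, leaving 9/28.
After Drone 1 leaves the rate is 9/140 per hour; the remaining 9/28 takes 5 hours.
Total = 5 + 5 = 10 hours.

10 hours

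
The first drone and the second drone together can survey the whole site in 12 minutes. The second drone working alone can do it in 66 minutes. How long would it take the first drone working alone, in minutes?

44/3 minutes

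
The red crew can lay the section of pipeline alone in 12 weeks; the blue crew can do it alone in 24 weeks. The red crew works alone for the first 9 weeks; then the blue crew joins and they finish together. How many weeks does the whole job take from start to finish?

11 weeks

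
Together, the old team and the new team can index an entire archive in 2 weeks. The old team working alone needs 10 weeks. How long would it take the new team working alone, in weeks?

Combined rate is 1/2 per week.
Known contribution: 1/10 per week.
So the new team's rate is 1/2 − 1/10 = 2/5, meaning 5/2 weeks alone.

5/2 weeks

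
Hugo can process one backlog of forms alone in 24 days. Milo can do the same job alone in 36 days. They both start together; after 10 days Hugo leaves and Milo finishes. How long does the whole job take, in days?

21 days

In the first 10 days the combined rate is 5/72, so 25/36 of the job is done, leaving 11/36.
After Hugo leaves the rate is 1/36 per day; the remaining 11/36 takes 11 days.
Total = 10 + 11 = 21 days.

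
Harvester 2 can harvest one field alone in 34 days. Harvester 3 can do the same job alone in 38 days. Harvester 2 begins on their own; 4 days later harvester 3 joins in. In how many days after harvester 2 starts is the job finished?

119/6 days

In the first 4 days harvester 2 alone does 4/34 = 2/17 of the job, leaving 15/17.
Once everyone is working, combined rate: 1/34 + 1/38 = (19 + 17)/646 = 36/646 = 18/323 per day.
Remaining 15/17 at 18/323 per day takes 95/6 days.
Total from the start = 4 + 95/6 = 119/6 days.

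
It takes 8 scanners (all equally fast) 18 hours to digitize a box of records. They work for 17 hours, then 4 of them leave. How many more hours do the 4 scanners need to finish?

2 hours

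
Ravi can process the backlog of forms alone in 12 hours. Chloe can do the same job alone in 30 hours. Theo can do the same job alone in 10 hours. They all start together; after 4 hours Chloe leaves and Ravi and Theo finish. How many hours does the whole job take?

In the first 4 hours the combined rate is 13/60, so 13/15 of the job is done, leaving 2/15.
After Chloe leaves the rate is 11/60 per hour; the remaining 2/15 takes 8/11 hours.
Total = 4 + 8/11 = 52/11 hours.

52/11 hours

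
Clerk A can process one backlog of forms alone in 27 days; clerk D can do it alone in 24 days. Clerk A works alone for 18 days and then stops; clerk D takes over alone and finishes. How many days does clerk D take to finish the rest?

In 18 days clerk A does 18/27 = 2/3 of the job, leaving 1/3.
Clerk D works at 1/24 per day, so finishing takes 1/3 ÷ 1/24 = 8 days.

8 days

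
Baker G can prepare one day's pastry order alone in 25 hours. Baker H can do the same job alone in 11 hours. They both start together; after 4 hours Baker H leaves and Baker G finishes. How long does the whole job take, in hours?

175/11 hours

In the first 4 hours the combined rate is 36/275, so 144/275 of the job is done, leaving 131/275.
After Baker H leaves the rate is 1/25 per hour; the remaining 131/275 takes 131/11 hours.
Total = 4 + 131/11 = 175/11 hours.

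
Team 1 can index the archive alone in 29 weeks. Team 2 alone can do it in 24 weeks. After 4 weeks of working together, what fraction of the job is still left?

Combined rate: 1/29 + 1/24 = (24 + 29)/696 = 53/696 per week.
In 4 weeks they complete 4·53/696 = 53/174 of the job.
So 121/174 remains.

121/174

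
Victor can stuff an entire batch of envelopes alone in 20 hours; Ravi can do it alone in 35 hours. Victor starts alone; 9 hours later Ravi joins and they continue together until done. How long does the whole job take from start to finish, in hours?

16 hours

In 9 hours Victor does 9/20 of the job, leaving 11/20.
Victor and Ravi together work at 11/140 per hour, so finishing takes 11/20 ÷ 11/140 = 7 hours.
Total time = 9 + 7 = 16 hours.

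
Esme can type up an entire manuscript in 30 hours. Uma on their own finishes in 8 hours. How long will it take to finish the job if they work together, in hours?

120/19 hours

Combined rate: 1/30 + 1/8 = (4 + 15)/120 = 19/120 per hour.
Time = 1 ÷ (19/120) = 120/19 hours.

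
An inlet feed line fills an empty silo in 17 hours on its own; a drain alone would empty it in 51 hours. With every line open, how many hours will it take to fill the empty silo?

Net rate = 1/17 − 1/51 = (3 − 1)/51 = 2/51 per hour.
Filling time = 1 ÷ (2/51) = 51/2 hours.

51/2 hours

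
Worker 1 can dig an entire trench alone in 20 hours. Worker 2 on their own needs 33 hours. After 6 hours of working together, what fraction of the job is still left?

57/110

Combined rate: 1/20 + 1/33 = (33 + 20)/660 = 53/660 per hour.
In 6 hours they complete 6·53/660 = 53/110 of the job.
So 57/110 remains.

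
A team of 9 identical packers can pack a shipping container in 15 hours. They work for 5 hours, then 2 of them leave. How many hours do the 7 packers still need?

90/7 hours

One packer does 1/135 of the job per hour.
After 5 hours with 9 packers, 1/3 is done (2/3 left).
With 7 packers the rate is 7/135, so the rest takes 2/3 ÷ 7/135 = 90/7 hours.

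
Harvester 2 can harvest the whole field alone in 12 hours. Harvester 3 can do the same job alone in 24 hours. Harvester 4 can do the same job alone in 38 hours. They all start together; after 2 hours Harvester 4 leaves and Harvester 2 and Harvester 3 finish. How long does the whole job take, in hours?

144/19 hours

In the first 2 hours the combined rate is 23/152, so 23/76 of the job is done, leaving 53/76.
After Harvester 4 leaves the rate is 1/8 per hour; the remaining 53/76 takes 106/19 hours.
Total = 2 + 106/19 = 144/19 hours.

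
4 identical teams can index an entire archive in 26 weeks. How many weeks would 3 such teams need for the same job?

Total work is 4·26 = 104 team-weeks.
With 3 teams: 104/3 weeks.

104/3 weeks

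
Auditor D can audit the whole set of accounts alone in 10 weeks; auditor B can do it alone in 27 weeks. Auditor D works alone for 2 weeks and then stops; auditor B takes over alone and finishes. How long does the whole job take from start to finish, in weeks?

In 2 weeks auditor D does 2/10 = 1/5 of the job, leaving 4/5.
Auditor B works at 1/27 per week, so finishing takes 4/5 ÷ 1/27 = 108/5 weeks.
Total time = 2 + 108/5 = 118/5 weeks.

118/5 weeks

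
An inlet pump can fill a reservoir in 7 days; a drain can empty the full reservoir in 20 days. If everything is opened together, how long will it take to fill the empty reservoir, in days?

140/13 days

Net rate = 1/7 − 1/20 = (20 − 7)/140 = 13/140 per day.
Filling time = 1 ÷ (13/140) = 140/13 days.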